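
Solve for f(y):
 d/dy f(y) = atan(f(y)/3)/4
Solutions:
 Integral(1/atan(_y/3), (_y, f(y))) = C1 + y/4


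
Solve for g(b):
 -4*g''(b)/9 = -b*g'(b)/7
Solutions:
 g(b) = C1 + C2*erfi(3*sqrt(14)*b/28)


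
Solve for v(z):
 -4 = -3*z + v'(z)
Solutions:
 v(z) = C1 + 3*z^2/2 - 4*z


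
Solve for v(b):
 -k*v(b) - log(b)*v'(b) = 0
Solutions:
 v(b) = C1*exp(-k*li(b))


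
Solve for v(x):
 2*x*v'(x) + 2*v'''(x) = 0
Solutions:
 v(x) = C1 + Integral(C2*airyai(-x) + C3*airybi(-x), x)


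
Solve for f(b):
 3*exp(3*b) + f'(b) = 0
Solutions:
 f(b) = C1 - exp(3*b)


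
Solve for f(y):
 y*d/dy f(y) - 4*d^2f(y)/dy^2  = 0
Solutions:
 f(y) = C1 + C2*erfi(sqrt(2)*y/4)


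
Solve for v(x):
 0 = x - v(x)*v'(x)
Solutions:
 v(x) = -sqrt(C1 + x^2)
 v(x) = sqrt(C1 + x^2)


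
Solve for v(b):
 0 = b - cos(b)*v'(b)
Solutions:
 v(b) = C1 + Integral(b/cos(b), b)


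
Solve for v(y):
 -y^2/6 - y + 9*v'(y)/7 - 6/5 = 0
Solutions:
 v(y) = C1 + 7*y^3/162 + 7*y^2/18 + 14*y/15


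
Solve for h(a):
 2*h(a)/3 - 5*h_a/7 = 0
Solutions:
 h(a) = C1*exp(14*a/15)


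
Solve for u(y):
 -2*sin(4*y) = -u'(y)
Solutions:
 u(y) = C1 - cos(4*y)/2


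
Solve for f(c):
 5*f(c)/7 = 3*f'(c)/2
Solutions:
 f(c) = C1*exp(10*c/21)


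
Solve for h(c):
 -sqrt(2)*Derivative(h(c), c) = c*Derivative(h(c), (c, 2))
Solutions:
 h(c) = C1 + C2*c^(1 - sqrt(2))


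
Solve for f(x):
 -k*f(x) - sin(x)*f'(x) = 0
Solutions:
 f(x) = C1*exp(k*(-log(cos(x) - 1) + log(cos(x) + 1))/2)


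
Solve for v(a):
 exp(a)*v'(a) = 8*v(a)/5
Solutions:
 v(a) = C1*exp(-8*exp(-a)/5)


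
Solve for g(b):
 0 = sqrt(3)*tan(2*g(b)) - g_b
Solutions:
 g(b) = -asin(C1*exp(2*sqrt(3)*b))/2 + pi/2
 g(b) = asin(C1*exp(2*sqrt(3)*b))/2


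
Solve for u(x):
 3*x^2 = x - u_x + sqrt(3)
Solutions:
 u(x) = C1 - x^3 + x^2/2 + sqrt(3)*x


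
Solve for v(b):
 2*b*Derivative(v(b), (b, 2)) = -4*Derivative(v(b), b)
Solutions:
 v(b) = C1 + C2/b


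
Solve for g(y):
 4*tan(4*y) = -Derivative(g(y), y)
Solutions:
 g(y) = C1 + log(cos(4*y))


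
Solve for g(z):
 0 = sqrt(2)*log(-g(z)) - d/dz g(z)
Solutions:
 -li(-g(z)) = C1 + sqrt(2)*z


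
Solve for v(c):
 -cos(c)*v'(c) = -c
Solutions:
 v(c) = C1 + Integral(c/cos(c), c)


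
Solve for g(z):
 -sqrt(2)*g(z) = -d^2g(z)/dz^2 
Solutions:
 g(z) = C1*exp(-2^(1/4)*z) + C2*exp(2^(1/4)*z)


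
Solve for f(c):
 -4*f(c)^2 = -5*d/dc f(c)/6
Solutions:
 f(c) = -5/(C1 + 24*c)


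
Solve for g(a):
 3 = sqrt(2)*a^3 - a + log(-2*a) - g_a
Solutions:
 g(a) = C1 + sqrt(2)*a^4/4 - a^2/2 + a*log(-a) + a*(-4 + log(2))


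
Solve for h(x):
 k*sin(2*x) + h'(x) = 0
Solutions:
 h(x) = C1 + k*cos(2*x)/2


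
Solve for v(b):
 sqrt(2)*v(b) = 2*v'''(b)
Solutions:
 v(b) = C3*exp(2^(5/6)*b/2) + (C1*sin(2^(5/6)*sqrt(3)*b/4) + C2*cos(2^(5/6)*sqrt(3)*b/4))*exp(-2^(5/6)*b/4)


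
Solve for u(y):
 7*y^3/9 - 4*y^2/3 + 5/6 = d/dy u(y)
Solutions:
 u(y) = C1 + 7*y^4/36 - 4*y^3/9 + 5*y/6


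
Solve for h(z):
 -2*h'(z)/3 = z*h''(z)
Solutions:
 h(z) = C1 + C2*z^(1/3)


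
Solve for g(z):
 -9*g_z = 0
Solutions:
 g(z) = C1


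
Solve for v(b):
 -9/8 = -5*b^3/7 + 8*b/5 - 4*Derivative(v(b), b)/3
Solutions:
 v(b) = C1 - 15*b^4/112 + 3*b^2/5 + 27*b/32


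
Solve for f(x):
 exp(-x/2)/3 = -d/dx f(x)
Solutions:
 f(x) = C1 + 2*exp(-x/2)/3


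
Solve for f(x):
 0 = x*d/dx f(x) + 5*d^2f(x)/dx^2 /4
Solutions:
 f(x) = C1 + C2*erf(sqrt(10)*x/5)


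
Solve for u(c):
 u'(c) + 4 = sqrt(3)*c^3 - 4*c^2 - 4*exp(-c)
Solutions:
 u(c) = C1 + sqrt(3)*c^4/4 - 4*c^3/3 - 4*c + 4*exp(-c)


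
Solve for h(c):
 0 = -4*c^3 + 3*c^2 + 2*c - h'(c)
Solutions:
 h(c) = C1 - c^4 + c^3 + c^2


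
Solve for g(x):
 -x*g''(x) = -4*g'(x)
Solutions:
 g(x) = C1 + C2*x^5


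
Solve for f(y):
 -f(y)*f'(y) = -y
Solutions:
 f(y) = -sqrt(C1 + y^2)
 f(y) = sqrt(C1 + y^2)


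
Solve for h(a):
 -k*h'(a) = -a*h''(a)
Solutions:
 h(a) = C1 + a^(re(k) + 1)*(C2*sin(log(a)*Abs(im(k))) + C3*cos(log(a)*im(k)))


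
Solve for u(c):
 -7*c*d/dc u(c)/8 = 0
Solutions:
 u(c) = C1


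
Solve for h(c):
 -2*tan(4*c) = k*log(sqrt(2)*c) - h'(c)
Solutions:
 h(c) = C1 + c*k*(log(c) - 1) + c*k*log(2)/2 - log(cos(4*c))/2


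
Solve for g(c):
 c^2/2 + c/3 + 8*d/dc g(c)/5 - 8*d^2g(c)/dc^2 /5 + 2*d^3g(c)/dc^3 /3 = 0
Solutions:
 g(c) = C1 - 5*c^3/48 - 5*c^2/12 - 55*c/96 + (C2*sin(2*sqrt(6)*c/5) + C3*cos(2*sqrt(6)*c/5))*exp(6*c/5)


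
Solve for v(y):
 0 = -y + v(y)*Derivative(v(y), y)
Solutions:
 v(y) = -sqrt(C1 + y^2)
 v(y) = sqrt(C1 + y^2)


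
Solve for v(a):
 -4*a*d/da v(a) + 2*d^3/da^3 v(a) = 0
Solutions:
 v(a) = C1 + Integral(C2*airyai(2^(1/3)*a) + C3*airybi(2^(1/3)*a), a)


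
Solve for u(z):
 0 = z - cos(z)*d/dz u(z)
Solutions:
 u(z) = C1 + Integral(z/cos(z), z)


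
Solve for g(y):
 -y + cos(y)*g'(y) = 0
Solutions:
 g(y) = C1 + Integral(y/cos(y), y)


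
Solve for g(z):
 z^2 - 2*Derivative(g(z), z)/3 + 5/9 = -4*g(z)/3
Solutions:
 g(z) = C1*exp(2*z) - 3*z^2/4 - 3*z/4 - 19/24


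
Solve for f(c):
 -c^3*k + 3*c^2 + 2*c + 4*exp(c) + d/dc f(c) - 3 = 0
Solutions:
 f(c) = C1 + c^4*k/4 - c^3 - c^2 + 3*c - 4*exp(c)


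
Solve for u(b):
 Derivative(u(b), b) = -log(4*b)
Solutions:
 u(b) = C1 - b*log(b) - b*log(4) + b


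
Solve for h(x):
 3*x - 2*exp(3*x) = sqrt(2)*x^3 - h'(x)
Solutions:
 h(x) = C1 + sqrt(2)*x^4/4 - 3*x^2/2 + 2*exp(3*x)/3


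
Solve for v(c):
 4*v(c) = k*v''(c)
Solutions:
 v(c) = C1*exp(-2*c*sqrt(1/k)) + C2*exp(2*c*sqrt(1/k))


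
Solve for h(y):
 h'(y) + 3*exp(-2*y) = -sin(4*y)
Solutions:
 h(y) = C1 + cos(4*y)/4 + 3*exp(-2*y)/2


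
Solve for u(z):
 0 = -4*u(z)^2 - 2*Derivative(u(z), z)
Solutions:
 u(z) = 1/(C1 + 2*z)


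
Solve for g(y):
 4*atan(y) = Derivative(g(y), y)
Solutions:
 g(y) = C1 + 4*y*atan(y) - 2*log(y^2 + 1)


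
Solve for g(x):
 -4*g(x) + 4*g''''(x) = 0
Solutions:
 g(x) = C1*exp(-x) + C2*exp(x) + C3*sin(x) + C4*cos(x)


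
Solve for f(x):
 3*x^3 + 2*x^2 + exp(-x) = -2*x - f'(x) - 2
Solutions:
 f(x) = C1 - 3*x^4/4 - 2*x^3/3 - x^2 - 2*x + exp(-x)


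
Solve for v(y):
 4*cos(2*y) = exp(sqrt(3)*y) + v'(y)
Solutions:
 v(y) = C1 - sqrt(3)*exp(sqrt(3)*y)/3 + 2*sin(2*y)


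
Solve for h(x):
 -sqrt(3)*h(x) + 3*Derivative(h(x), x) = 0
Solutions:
 h(x) = C1*exp(sqrt(3)*x/3)


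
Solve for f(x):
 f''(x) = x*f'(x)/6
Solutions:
 f(x) = C1 + C2*erfi(sqrt(3)*x/6)


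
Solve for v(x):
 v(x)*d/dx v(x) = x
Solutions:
 v(x) = -sqrt(C1 + x^2)
 v(x) = sqrt(C1 + x^2)


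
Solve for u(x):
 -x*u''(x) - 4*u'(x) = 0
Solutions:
 u(x) = C1 + C2/x^3


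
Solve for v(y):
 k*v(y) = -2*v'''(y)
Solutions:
 v(y) = C1*exp(2^(2/3)*y*(-k)^(1/3)/2) + C2*exp(2^(2/3)*y*(-k)^(1/3)*(-1 + sqrt(3)*I)/4) + C3*exp(-2^(2/3)*y*(-k)^(1/3)*(1 + sqrt(3)*I)/4)


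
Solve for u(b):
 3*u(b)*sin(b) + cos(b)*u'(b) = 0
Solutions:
 u(b) = C1*cos(b)^3


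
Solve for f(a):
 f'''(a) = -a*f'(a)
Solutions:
 f(a) = C1 + Integral(C2*airyai(-a) + C3*airybi(-a), a)


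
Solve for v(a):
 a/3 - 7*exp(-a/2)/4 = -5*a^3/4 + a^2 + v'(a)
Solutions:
 v(a) = C1 + 5*a^4/16 - a^3/3 + a^2/6 + 7*exp(-a/2)/2


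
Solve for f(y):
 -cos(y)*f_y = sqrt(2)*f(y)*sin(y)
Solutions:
 f(y) = C1*cos(y)^(sqrt(2))


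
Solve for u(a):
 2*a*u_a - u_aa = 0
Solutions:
 u(a) = C1 + C2*erfi(a)


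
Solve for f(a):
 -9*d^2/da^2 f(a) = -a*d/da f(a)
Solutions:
 f(a) = C1 + C2*erfi(sqrt(2)*a/6)


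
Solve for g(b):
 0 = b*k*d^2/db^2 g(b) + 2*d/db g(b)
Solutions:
 g(b) = C1 + b^(((re(k) - 2)*re(k) + im(k)^2)/(re(k)^2 + im(k)^2))*(C2*sin(2*log(b)*Abs(im(k))/(re(k)^2 + im(k)^2)) + C3*cos(2*log(b)*im(k)/(re(k)^2 + im(k)^2)))


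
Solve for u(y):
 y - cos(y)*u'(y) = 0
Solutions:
 u(y) = C1 + Integral(y/cos(y), y)


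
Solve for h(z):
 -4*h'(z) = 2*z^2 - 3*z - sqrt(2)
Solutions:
 h(z) = C1 - z^3/6 + 3*z^2/8 + sqrt(2)*z/4


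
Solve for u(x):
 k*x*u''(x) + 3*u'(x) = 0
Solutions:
 u(x) = C1 + x^(((re(k) - 3)*re(k) + im(k)^2)/(re(k)^2 + im(k)^2))*(C2*sin(3*log(x)*Abs(im(k))/(re(k)^2 + im(k)^2)) + C3*cos(3*log(x)*im(k)/(re(k)^2 + im(k)^2)))


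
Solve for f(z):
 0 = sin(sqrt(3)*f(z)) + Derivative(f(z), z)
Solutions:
 f(z) = sqrt(3)*(-acos((-exp(2*sqrt(3)*C1) - exp(2*sqrt(3)*z))/(exp(2*sqrt(3)*C1) - exp(2*sqrt(3)*z))) + 2*pi)/3
 f(z) = sqrt(3)*acos((-exp(2*sqrt(3)*C1) - exp(2*sqrt(3)*z))/(exp(2*sqrt(3)*C1) - exp(2*sqrt(3)*z)))/3


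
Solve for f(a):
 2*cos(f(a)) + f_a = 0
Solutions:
 f(a) = pi - asin((C1 + exp(4*a))/(C1 - exp(4*a)))
 f(a) = asin((C1 + exp(4*a))/(C1 - exp(4*a)))


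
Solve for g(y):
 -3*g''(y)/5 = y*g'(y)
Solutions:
 g(y) = C1 + C2*erf(sqrt(30)*y/6)


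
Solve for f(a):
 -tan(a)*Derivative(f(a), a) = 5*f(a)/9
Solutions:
 f(a) = C1/sin(a)^(5/9)


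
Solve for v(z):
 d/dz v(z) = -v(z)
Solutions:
 v(z) = C1*exp(-z)


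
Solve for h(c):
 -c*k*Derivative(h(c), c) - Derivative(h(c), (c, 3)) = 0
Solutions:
 h(c) = C1 + Integral(C2*airyai(c*(-k)^(1/3)) + C3*airybi(c*(-k)^(1/3)), c)


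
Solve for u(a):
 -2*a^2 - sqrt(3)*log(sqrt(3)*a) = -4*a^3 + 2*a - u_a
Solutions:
 u(a) = C1 - a^4 + 2*a^3/3 + a^2 + sqrt(3)*a*log(a) - sqrt(3)*a + sqrt(3)*a*log(3)/2


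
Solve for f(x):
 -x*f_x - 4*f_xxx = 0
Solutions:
 f(x) = C1 + Integral(C2*airyai(-2^(1/3)*x/2) + C3*airybi(-2^(1/3)*x/2), x)


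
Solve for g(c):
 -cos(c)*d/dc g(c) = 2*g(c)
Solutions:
 g(c) = C1*(sin(c) - 1)/(sin(c) + 1)


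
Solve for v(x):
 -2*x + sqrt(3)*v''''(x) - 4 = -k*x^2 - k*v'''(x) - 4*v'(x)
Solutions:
 v(x) = C1 + C2*exp(-x*(3^(5/6)*k^2/(3*(k^3/9 + sqrt(-k^6 + (k^3 + 162)^2)/9 + 18)^(1/3)) + sqrt(3)*k + 3*3^(1/6)*(k^3/9 + sqrt(-k^6 + (k^3 + 162)^2)/9 + 18)^(1/3))/9) + C3*exp(x*(-4*k^2/((-3^(1/6) + 3^(2/3)*I)*(k^3/9 + sqrt(-k^6 + (k^3 + 162)^2)/9 + 18)^(1/3)) - 2*sqrt(3)*k + 3*3^(1/6)*(k^3/9 + sqrt(-k^6 + (k^3 + 162)^2)/9 + 18)^(1/3) - 3*3^(2/3)*I*(k^3/9 + sqrt(-k^6 + (k^3 + 162)^2)/9 + 18)^(1/3))/18) + C4*exp(x*(4*k^2/((3^(1/6) + 3^(2/3)*I)*(k^3/9 + sqrt(-k^6 + (k^3 + 162)^2)/9 + 18)^(1/3)) - 2*sqrt(3)*k + 3*3^(1/6)*(k^3/9 + sqrt(-k^6 + (k^3 + 162)^2)/9 + 18)^(1/3) + 3*3^(2/3)*I*(k^3/9 + sqrt(-k^6 + (k^3 + 162)^2)/9 + 18)^(1/3))/18) + k^2*x/8 - k*x^3/12 + x^2/4 + x


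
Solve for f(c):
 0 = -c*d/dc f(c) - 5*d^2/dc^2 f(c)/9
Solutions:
 f(c) = C1 + C2*erf(3*sqrt(10)*c/10)


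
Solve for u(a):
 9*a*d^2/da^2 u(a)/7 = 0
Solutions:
 u(a) = C1 + C2*a


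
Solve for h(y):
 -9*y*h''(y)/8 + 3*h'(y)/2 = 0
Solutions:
 h(y) = C1 + C2*y^(7/3)


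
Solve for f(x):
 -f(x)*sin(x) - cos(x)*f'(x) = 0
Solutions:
 f(x) = C1*cos(x)


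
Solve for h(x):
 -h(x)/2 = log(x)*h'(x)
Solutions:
 h(x) = C1*exp(-li(x)/2)


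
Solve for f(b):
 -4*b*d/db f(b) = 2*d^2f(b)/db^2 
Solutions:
 f(b) = C1 + C2*erf(b)


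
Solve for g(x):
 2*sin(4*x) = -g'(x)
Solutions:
 g(x) = C1 + cos(4*x)/2


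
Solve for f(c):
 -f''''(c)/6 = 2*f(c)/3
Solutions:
 f(c) = (C1*sin(c) + C2*cos(c))*exp(-c) + (C3*sin(c) + C4*cos(c))*exp(c)


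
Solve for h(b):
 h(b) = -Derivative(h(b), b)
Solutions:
 h(b) = C1*exp(-b)


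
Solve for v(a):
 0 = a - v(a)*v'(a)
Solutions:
 v(a) = -sqrt(C1 + a^2)
 v(a) = sqrt(C1 + a^2)


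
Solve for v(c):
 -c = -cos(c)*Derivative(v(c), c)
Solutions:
 v(c) = C1 + Integral(c/cos(c), c)


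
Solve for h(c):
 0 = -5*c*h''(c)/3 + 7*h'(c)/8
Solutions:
 h(c) = C1 + C2*c^(61/40)


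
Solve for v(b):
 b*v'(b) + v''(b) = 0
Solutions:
 v(b) = C1 + C2*erf(sqrt(2)*b/2)


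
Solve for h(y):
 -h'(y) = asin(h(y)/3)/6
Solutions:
 Integral(1/asin(_y/3), (_y, h(y))) = C1 - y/6


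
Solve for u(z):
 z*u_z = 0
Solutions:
 u(z) = C1


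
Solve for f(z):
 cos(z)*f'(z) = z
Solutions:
 f(z) = C1 + Integral(z/cos(z), z)


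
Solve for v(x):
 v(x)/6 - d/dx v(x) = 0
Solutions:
 v(x) = C1*exp(x/6)


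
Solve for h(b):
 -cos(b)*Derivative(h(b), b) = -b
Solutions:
 h(b) = C1 + Integral(b/cos(b), b)


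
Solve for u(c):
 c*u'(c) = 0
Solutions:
 u(c) = C1


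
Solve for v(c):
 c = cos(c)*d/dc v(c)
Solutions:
 v(c) = C1 + Integral(c/cos(c), c)


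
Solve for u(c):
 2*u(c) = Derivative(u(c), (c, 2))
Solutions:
 u(c) = C1*exp(-sqrt(2)*c) + C2*exp(sqrt(2)*c)


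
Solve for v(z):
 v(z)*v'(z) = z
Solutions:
 v(z) = -sqrt(C1 + z^2)
 v(z) = sqrt(C1 + z^2)


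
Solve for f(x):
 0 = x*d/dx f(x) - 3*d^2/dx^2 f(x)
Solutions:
 f(x) = C1 + C2*erfi(sqrt(6)*x/6)


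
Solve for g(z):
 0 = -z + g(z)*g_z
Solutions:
 g(z) = -sqrt(C1 + z^2)
 g(z) = sqrt(C1 + z^2)


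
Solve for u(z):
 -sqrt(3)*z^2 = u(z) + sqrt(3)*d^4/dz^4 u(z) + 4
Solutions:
 u(z) = -sqrt(3)*z^2 + (C1*sin(sqrt(2)*3^(7/8)*z/6) + C2*cos(sqrt(2)*3^(7/8)*z/6))*exp(-sqrt(2)*3^(7/8)*z/6) + (C3*sin(sqrt(2)*3^(7/8)*z/6) + C4*cos(sqrt(2)*3^(7/8)*z/6))*exp(sqrt(2)*3^(7/8)*z/6) - 4


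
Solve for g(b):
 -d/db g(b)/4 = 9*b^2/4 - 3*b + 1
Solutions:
 g(b) = C1 - 3*b^3 + 6*b^2 - 4*b


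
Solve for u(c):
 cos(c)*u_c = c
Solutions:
 u(c) = C1 + Integral(c/cos(c), c)


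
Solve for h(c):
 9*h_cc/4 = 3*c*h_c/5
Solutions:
 h(c) = C1 + C2*erfi(sqrt(30)*c/15)


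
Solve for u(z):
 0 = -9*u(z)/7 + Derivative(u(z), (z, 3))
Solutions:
 u(z) = C3*exp(21^(2/3)*z/7) + (C1*sin(3*3^(1/6)*7^(2/3)*z/14) + C2*cos(3*3^(1/6)*7^(2/3)*z/14))*exp(-21^(2/3)*z/14)


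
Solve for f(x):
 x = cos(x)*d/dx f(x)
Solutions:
 f(x) = C1 + Integral(x/cos(x), x)


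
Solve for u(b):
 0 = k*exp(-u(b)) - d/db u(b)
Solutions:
 u(b) = log(C1 + b*k)


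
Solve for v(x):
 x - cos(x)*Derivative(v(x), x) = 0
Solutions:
 v(x) = C1 + Integral(x/cos(x), x)


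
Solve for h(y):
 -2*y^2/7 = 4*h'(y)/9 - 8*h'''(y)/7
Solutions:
 h(y) = C1 + C2*exp(-sqrt(14)*y/6) + C3*exp(sqrt(14)*y/6) - 3*y^3/14 - 162*y/49


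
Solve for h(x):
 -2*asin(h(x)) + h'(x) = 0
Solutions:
 Integral(1/asin(_y), (_y, h(x))) = C1 + 2*x


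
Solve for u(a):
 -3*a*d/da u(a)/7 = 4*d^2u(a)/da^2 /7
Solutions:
 u(a) = C1 + C2*erf(sqrt(6)*a/4)


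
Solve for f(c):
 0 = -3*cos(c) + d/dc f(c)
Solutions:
 f(c) = C1 + 3*sin(c)


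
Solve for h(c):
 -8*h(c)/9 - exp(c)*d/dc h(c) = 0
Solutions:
 h(c) = C1*exp(8*exp(-c)/9)


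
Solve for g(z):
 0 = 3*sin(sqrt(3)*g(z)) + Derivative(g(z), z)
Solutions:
 g(z) = sqrt(3)*(-acos((-exp(2*sqrt(3)*C1) - exp(6*sqrt(3)*z))/(exp(2*sqrt(3)*C1) - exp(6*sqrt(3)*z))) + 2*pi)/3
 g(z) = sqrt(3)*acos((-exp(2*sqrt(3)*C1) - exp(6*sqrt(3)*z))/(exp(2*sqrt(3)*C1) - exp(6*sqrt(3)*z)))/3


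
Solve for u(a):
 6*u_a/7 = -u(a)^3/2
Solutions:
 u(a) = -sqrt(6)*sqrt(-1/(C1 - 7*a))
 u(a) = sqrt(6)*sqrt(-1/(C1 - 7*a))


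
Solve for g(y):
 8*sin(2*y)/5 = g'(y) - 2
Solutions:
 g(y) = C1 + 2*y - 4*cos(2*y)/5


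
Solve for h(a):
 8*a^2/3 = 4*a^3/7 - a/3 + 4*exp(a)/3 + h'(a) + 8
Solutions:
 h(a) = C1 - a^4/7 + 8*a^3/9 + a^2/6 - 8*a - 4*exp(a)/3


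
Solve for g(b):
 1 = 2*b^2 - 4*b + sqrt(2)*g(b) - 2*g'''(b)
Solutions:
 g(b) = C3*exp(2^(5/6)*b/2) - sqrt(2)*b^2 + 2*sqrt(2)*b + (C1*sin(2^(5/6)*sqrt(3)*b/4) + C2*cos(2^(5/6)*sqrt(3)*b/4))*exp(-2^(5/6)*b/4) + sqrt(2)/2


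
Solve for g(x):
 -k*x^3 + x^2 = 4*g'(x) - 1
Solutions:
 g(x) = C1 - k*x^4/16 + x^3/12 + x/4


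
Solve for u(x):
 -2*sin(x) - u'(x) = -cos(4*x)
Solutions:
 u(x) = C1 + sin(4*x)/4 + 2*cos(x)


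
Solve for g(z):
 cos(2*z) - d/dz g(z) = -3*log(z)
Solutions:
 g(z) = C1 + 3*z*log(z) - 3*z + sin(2*z)/2


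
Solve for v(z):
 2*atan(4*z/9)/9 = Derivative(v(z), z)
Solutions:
 v(z) = C1 + 2*z*atan(4*z/9)/9 - log(16*z^2 + 81)/4


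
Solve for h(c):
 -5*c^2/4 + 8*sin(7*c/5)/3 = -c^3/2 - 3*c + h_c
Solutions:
 h(c) = C1 + c^4/8 - 5*c^3/12 + 3*c^2/2 - 40*cos(7*c/5)/21


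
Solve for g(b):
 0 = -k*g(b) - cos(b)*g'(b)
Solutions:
 g(b) = C1*exp(k*(log(sin(b) - 1) - log(sin(b) + 1))/2)


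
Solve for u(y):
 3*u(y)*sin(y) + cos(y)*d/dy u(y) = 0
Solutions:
 u(y) = C1*cos(y)^3


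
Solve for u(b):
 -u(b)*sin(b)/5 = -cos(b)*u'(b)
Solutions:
 u(b) = C1/cos(b)^(1/5)


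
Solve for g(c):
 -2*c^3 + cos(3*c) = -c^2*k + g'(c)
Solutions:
 g(c) = C1 - c^4/2 + c^3*k/3 + sin(3*c)/3


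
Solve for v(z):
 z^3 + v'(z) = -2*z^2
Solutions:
 v(z) = C1 - z^4/4 - 2*z^3/3


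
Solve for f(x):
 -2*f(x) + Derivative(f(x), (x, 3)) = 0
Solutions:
 f(x) = C3*exp(2^(1/3)*x) + (C1*sin(2^(1/3)*sqrt(3)*x/2) + C2*cos(2^(1/3)*sqrt(3)*x/2))*exp(-2^(1/3)*x/2)


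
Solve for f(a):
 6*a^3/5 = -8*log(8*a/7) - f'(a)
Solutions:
 f(a) = C1 - 3*a^4/10 - 8*a*log(a) + a*log(5764801/16777216) + 8*a


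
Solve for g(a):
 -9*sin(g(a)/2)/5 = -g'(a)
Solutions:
 -9*a/5 + log(cos(g(a)/2) - 1) - log(cos(g(a)/2) + 1) = C1


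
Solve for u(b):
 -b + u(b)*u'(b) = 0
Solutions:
 u(b) = -sqrt(C1 + b^2)
 u(b) = sqrt(C1 + b^2)


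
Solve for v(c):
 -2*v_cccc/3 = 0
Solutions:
 v(c) = C1 + C2*c + C3*c^2 + C4*c^3


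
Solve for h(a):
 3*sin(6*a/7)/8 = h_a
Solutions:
 h(a) = C1 - 7*cos(6*a/7)/16


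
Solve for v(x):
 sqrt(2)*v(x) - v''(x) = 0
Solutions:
 v(x) = C1*exp(-2^(1/4)*x) + C2*exp(2^(1/4)*x)


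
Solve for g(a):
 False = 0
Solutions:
 g(a) = C1 + 7*a*asin(9*a/5)/5 + zoo*a + 7*sqrt(25 - 81*a^2)/45


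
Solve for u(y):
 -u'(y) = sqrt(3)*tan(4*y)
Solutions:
 u(y) = C1 + sqrt(3)*log(cos(4*y))/4


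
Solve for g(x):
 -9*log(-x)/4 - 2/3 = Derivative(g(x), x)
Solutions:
 g(x) = C1 - 9*x*log(-x)/4 + 19*x/12


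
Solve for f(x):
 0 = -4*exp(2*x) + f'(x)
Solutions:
 f(x) = C1 + 2*exp(2*x)


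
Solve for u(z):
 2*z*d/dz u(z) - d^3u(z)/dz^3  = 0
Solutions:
 u(z) = C1 + Integral(C2*airyai(2^(1/3)*z) + C3*airybi(2^(1/3)*z), z)


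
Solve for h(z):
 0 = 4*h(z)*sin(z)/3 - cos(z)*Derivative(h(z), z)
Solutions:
 h(z) = C1/cos(z)^(4/3)


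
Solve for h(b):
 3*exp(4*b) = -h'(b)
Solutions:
 h(b) = C1 - 3*exp(4*b)/4


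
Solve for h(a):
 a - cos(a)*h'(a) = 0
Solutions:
 h(a) = C1 + Integral(a/cos(a), a)


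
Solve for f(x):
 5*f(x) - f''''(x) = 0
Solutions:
 f(x) = C1*exp(-5^(1/4)*x) + C2*exp(5^(1/4)*x) + C3*sin(5^(1/4)*x) + C4*cos(5^(1/4)*x)


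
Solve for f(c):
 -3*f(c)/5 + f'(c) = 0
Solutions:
 f(c) = C1*exp(3*c/5)


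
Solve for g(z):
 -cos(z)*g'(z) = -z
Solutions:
 g(z) = C1 + Integral(z/cos(z), z)


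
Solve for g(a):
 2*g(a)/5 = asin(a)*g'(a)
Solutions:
 g(a) = C1*exp(2*Integral(1/asin(a), a)/5)


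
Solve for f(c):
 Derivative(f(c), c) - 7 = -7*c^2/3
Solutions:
 f(c) = C1 - 7*c^3/9 + 7*c


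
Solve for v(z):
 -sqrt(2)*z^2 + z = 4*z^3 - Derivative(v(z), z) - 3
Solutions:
 v(z) = C1 + z^4 + sqrt(2)*z^3/3 - z^2/2 - 3*z


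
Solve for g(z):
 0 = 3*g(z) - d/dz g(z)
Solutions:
 g(z) = C1*exp(3*z)


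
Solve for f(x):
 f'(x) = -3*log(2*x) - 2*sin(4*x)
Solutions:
 f(x) = C1 - 3*x*log(x) - 3*x*log(2) + 3*x + cos(4*x)/2


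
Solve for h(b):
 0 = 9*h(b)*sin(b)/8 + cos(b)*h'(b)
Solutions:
 h(b) = C1*cos(b)^(9/8)


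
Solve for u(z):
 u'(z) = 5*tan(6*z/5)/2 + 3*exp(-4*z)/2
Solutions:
 u(z) = C1 + 25*log(tan(6*z/5)^2 + 1)/24 - 3*exp(-4*z)/8


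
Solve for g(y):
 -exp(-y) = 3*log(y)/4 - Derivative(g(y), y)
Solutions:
 g(y) = C1 + 3*y*log(y)/4 - 3*y/4 - exp(-y)


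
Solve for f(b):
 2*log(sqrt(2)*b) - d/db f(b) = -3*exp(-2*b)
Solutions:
 f(b) = C1 + 2*b*log(b) + b*(-2 + log(2)) - 3*exp(-2*b)/2


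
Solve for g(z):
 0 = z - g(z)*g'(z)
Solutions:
 g(z) = -sqrt(C1 + z^2)
 g(z) = sqrt(C1 + z^2)


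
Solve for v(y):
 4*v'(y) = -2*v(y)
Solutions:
 v(y) = C1*exp(-y/2)


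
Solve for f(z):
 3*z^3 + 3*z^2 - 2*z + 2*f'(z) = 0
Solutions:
 f(z) = C1 - 3*z^4/8 - z^3/2 + z^2/2


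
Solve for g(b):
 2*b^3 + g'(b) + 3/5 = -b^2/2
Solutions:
 g(b) = C1 - b^4/2 - b^3/6 - 3*b/5


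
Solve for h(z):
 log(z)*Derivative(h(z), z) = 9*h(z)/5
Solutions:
 h(z) = C1*exp(9*li(z)/5)


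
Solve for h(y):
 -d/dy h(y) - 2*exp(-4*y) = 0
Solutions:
 h(y) = C1 + exp(-4*y)/2


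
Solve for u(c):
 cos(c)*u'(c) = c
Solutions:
 u(c) = C1 + Integral(c/cos(c), c)


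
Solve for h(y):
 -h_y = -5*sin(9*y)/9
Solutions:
 h(y) = C1 - 5*cos(9*y)/81


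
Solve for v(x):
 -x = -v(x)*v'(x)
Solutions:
 v(x) = -sqrt(C1 + x^2)
 v(x) = sqrt(C1 + x^2)


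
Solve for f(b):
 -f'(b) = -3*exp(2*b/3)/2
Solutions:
 f(b) = C1 + 9*exp(2*b/3)/4


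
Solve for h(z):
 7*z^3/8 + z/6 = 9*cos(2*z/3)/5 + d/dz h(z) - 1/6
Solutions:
 h(z) = C1 + 7*z^4/32 + z^2/12 + z/6 - 27*sin(2*z/3)/10


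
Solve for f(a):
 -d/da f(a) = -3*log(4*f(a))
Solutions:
 -Integral(1/(log(_y) + 2*log(2)), (_y, f(a)))/3 = C1 - a


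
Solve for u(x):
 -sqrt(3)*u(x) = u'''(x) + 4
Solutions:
 u(x) = C3*exp(-3^(1/6)*x) + (C1*sin(3^(2/3)*x/2) + C2*cos(3^(2/3)*x/2))*exp(3^(1/6)*x/2) - 4*sqrt(3)/3


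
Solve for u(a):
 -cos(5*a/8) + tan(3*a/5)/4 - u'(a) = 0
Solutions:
 u(a) = C1 - 5*log(cos(3*a/5))/12 - 8*sin(5*a/8)/5


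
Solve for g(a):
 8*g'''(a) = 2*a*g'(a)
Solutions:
 g(a) = C1 + Integral(C2*airyai(2^(1/3)*a/2) + C3*airybi(2^(1/3)*a/2), a)


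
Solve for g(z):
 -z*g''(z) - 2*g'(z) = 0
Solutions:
 g(z) = C1 + C2/z


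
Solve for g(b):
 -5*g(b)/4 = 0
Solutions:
 g(b) = 0


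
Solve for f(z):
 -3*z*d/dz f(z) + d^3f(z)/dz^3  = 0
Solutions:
 f(z) = C1 + Integral(C2*airyai(3^(1/3)*z) + C3*airybi(3^(1/3)*z), z)


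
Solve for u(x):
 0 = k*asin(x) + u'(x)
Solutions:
 u(x) = C1 - k*(x*asin(x) + sqrt(1 - x^2))


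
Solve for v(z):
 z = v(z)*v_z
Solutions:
 v(z) = -sqrt(C1 + z^2)
 v(z) = sqrt(C1 + z^2)


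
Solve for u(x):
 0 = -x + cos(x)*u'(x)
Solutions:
 u(x) = C1 + Integral(x/cos(x), x)


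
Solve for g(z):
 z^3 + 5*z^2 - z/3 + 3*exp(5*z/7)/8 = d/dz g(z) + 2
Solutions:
 g(z) = C1 + z^4/4 + 5*z^3/3 - z^2/6 - 2*z + 21*exp(5*z/7)/40


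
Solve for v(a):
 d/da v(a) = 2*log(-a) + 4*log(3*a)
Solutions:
 v(a) = C1 + 6*a*log(a) + 2*a*(-3 + 2*log(3) + I*pi)


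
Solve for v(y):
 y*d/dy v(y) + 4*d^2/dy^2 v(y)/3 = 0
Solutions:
 v(y) = C1 + C2*erf(sqrt(6)*y/4)


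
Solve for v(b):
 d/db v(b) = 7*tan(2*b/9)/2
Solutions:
 v(b) = C1 - 63*log(cos(2*b/9))/4


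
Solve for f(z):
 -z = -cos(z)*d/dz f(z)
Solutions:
 f(z) = C1 + Integral(z/cos(z), z)


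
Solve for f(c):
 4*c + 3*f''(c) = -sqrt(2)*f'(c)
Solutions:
 f(c) = C1 + C2*exp(-sqrt(2)*c/3) - sqrt(2)*c^2 + 6*c


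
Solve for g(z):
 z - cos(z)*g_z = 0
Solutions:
 g(z) = C1 + Integral(z/cos(z), z)


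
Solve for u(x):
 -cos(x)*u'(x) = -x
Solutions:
 u(x) = C1 + Integral(x/cos(x), x)


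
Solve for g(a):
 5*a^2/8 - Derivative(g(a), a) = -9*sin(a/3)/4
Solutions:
 g(a) = C1 + 5*a^3/24 - 27*cos(a/3)/4


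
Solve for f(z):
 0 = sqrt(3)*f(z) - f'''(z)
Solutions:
 f(z) = C3*exp(3^(1/6)*z) + (C1*sin(3^(2/3)*z/2) + C2*cos(3^(2/3)*z/2))*exp(-3^(1/6)*z/2)


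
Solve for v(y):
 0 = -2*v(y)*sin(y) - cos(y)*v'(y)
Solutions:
 v(y) = C1*cos(y)^2


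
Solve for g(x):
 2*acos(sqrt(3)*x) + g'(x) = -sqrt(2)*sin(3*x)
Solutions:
 g(x) = C1 - 2*x*acos(sqrt(3)*x) + 2*sqrt(3)*sqrt(1 - 3*x^2)/3 + sqrt(2)*cos(3*x)/3


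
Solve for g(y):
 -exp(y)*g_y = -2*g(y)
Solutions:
 g(y) = C1*exp(-2*exp(-y))


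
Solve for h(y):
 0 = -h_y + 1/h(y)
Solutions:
 h(y) = -sqrt(C1 + 2*y)
 h(y) = sqrt(C1 + 2*y)


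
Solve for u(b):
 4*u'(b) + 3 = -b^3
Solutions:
 u(b) = C1 - b^4/16 - 3*b/4


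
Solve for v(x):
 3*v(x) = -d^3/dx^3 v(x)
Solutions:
 v(x) = C3*exp(-3^(1/3)*x) + (C1*sin(3^(5/6)*x/2) + C2*cos(3^(5/6)*x/2))*exp(3^(1/3)*x/2)


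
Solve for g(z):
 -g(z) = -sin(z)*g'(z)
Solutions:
 g(z) = C1*sqrt(cos(z) - 1)/sqrt(cos(z) + 1)


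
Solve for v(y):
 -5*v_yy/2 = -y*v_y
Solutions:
 v(y) = C1 + C2*erfi(sqrt(5)*y/5)


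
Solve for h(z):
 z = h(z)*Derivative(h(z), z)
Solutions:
 h(z) = -sqrt(C1 + z^2)
 h(z) = sqrt(C1 + z^2)


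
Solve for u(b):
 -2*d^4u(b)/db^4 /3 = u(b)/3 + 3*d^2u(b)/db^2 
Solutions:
 u(b) = C1*sin(b*sqrt(9 - sqrt(73))/2) + C2*sin(b*sqrt(sqrt(73) + 9)/2) + C3*cos(b*sqrt(9 - sqrt(73))/2) + C4*cos(b*sqrt(sqrt(73) + 9)/2)


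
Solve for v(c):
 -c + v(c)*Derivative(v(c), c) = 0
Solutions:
 v(c) = -sqrt(C1 + c^2)
 v(c) = sqrt(C1 + c^2)


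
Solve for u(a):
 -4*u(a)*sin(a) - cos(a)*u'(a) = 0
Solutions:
 u(a) = C1*cos(a)^4


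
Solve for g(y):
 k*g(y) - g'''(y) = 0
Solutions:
 g(y) = C1*exp(k^(1/3)*y) + C2*exp(k^(1/3)*y*(-1 + sqrt(3)*I)/2) + C3*exp(-k^(1/3)*y*(1 + sqrt(3)*I)/2)


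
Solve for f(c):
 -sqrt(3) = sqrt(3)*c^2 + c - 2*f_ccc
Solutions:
 f(c) = C1 + C2*c + C3*c^2 + sqrt(3)*c^5/120 + c^4/48 + sqrt(3)*c^3/12


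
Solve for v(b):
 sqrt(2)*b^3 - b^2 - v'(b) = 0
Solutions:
 v(b) = C1 + sqrt(2)*b^4/4 - b^3/3


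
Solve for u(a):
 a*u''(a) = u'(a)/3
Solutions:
 u(a) = C1 + C2*a^(4/3)


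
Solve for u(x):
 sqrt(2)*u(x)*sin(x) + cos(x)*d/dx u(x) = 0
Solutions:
 u(x) = C1*cos(x)^(sqrt(2))


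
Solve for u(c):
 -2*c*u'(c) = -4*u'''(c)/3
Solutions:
 u(c) = C1 + Integral(C2*airyai(2^(2/3)*3^(1/3)*c/2) + C3*airybi(2^(2/3)*3^(1/3)*c/2), c)


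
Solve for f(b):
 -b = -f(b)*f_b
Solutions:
 f(b) = -sqrt(C1 + b^2)
 f(b) = sqrt(C1 + b^2)


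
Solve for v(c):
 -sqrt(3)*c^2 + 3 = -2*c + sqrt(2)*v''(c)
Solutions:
 v(c) = C1 + C2*c - sqrt(6)*c^4/24 + sqrt(2)*c^3/6 + 3*sqrt(2)*c^2/4


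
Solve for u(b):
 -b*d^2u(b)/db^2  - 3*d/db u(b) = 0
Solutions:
 u(b) = C1 + C2/b^2


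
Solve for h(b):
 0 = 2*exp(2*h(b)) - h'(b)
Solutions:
 h(b) = log(-sqrt(-1/(C1 + 2*b))) - log(2)/2
 h(b) = log(-1/(C1 + 2*b))/2 - log(2)/2


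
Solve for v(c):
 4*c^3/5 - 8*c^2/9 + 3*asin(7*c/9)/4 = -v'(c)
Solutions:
 v(c) = C1 - c^4/5 + 8*c^3/27 - 3*c*asin(7*c/9)/4 - 3*sqrt(81 - 49*c^2)/28


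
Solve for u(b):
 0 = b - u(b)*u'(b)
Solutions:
 u(b) = -sqrt(C1 + b^2)
 u(b) = sqrt(C1 + b^2)


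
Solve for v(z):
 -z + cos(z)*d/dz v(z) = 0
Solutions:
 v(z) = C1 + Integral(z/cos(z), z)


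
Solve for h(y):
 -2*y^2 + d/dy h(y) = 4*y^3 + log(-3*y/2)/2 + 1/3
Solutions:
 h(y) = C1 + y^4 + 2*y^3/3 + y*log(-y)/2 + y*(-log(2) - 1/6 + log(6)/2)


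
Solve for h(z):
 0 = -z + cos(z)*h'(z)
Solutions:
 h(z) = C1 + Integral(z/cos(z), z)


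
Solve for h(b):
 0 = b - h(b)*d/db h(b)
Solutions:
 h(b) = -sqrt(C1 + b^2)
 h(b) = sqrt(C1 + b^2)


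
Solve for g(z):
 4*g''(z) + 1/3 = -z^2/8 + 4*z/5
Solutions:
 g(z) = C1 + C2*z - z^4/384 + z^3/30 - z^2/24


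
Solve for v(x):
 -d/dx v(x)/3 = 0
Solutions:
 v(x) = C1


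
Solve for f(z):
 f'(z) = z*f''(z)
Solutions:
 f(z) = C1 + C2*z^2


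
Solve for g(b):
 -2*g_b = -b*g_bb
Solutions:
 g(b) = C1 + C2*b^3


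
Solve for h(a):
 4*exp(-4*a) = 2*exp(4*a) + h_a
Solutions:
 h(a) = C1 - exp(4*a)/2 - exp(-4*a)


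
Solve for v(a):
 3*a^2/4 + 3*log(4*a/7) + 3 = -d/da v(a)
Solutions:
 v(a) = C1 - a^3/4 - 3*a*log(a) + a*log(343/64)


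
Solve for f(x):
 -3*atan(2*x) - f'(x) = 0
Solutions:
 f(x) = C1 - 3*x*atan(2*x) + 3*log(4*x^2 + 1)/4


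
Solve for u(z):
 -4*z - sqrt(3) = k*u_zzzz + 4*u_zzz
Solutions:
 u(z) = C1 + C2*z + C3*z^2 + C4*exp(-4*z/k) - z^4/24 + z^3*(k - sqrt(3))/24


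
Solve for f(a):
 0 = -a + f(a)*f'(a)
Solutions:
 f(a) = -sqrt(C1 + a^2)
 f(a) = sqrt(C1 + a^2)


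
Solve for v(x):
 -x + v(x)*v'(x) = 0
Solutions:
 v(x) = -sqrt(C1 + x^2)
 v(x) = sqrt(C1 + x^2)


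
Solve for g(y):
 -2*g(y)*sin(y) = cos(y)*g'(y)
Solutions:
 g(y) = C1*cos(y)^2


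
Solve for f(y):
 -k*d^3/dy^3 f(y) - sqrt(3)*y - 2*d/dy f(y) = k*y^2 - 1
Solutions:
 f(y) = C1 + C2*exp(-sqrt(2)*y*sqrt(-1/k)) + C3*exp(sqrt(2)*y*sqrt(-1/k)) + k^2*y/2 - k*y^3/6 - sqrt(3)*y^2/4 + y/2


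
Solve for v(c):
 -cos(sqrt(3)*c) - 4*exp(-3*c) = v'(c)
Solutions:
 v(c) = C1 - sqrt(3)*sin(sqrt(3)*c)/3 + 4*exp(-3*c)/3


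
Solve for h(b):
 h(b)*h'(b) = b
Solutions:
 h(b) = -sqrt(C1 + b^2)
 h(b) = sqrt(C1 + b^2)


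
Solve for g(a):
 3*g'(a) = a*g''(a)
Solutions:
 g(a) = C1 + C2*a^4


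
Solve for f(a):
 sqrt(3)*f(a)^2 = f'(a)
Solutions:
 f(a) = -1/(C1 + sqrt(3)*a)


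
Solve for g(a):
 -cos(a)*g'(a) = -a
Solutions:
 g(a) = C1 + Integral(a/cos(a), a)


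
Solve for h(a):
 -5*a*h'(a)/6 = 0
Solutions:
 h(a) = C1


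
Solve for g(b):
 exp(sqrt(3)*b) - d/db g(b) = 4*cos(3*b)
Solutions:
 g(b) = C1 + sqrt(3)*exp(sqrt(3)*b)/3 - 4*sin(3*b)/3


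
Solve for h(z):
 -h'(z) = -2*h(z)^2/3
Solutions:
 h(z) = -3/(C1 + 2*z)


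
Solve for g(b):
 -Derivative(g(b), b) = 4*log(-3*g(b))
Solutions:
 Integral(1/(log(-_y) + log(3)), (_y, g(b)))/4 = C1 - b


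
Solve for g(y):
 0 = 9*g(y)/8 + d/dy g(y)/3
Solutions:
 g(y) = C1*exp(-27*y/8)


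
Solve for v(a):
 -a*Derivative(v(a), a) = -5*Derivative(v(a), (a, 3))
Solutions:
 v(a) = C1 + Integral(C2*airyai(5^(2/3)*a/5) + C3*airybi(5^(2/3)*a/5), a)


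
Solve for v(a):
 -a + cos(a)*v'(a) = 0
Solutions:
 v(a) = C1 + Integral(a/cos(a), a)


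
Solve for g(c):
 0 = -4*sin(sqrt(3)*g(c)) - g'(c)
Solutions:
 g(c) = sqrt(3)*(-acos((-exp(2*sqrt(3)*C1) - exp(8*sqrt(3)*c))/(exp(2*sqrt(3)*C1) - exp(8*sqrt(3)*c))) + 2*pi)/3
 g(c) = sqrt(3)*acos((-exp(2*sqrt(3)*C1) - exp(8*sqrt(3)*c))/(exp(2*sqrt(3)*C1) - exp(8*sqrt(3)*c)))/3


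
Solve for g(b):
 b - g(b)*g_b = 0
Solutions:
 g(b) = -sqrt(C1 + b^2)
 g(b) = sqrt(C1 + b^2)


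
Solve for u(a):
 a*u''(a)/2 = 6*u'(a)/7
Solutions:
 u(a) = C1 + C2*a^(19/7)


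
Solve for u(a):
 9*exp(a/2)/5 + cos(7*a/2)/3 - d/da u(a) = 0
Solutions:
 u(a) = C1 + 18*exp(a/2)/5 + 2*sin(7*a/2)/21


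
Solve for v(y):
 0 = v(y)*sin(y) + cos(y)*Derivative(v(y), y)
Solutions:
 v(y) = C1*cos(y)


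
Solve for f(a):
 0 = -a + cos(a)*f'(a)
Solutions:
 f(a) = C1 + Integral(a/cos(a), a)


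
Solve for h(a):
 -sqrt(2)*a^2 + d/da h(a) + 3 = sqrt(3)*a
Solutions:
 h(a) = C1 + sqrt(2)*a^3/3 + sqrt(3)*a^2/2 - 3*a


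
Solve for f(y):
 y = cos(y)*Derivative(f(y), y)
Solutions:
 f(y) = C1 + Integral(y/cos(y), y)


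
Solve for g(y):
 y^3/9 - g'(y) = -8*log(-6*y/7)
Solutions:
 g(y) = C1 + y^4/36 + 8*y*log(-y) + 8*y*(-log(7) - 1 + log(6))


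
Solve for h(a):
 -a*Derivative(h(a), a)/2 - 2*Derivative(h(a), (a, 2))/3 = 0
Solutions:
 h(a) = C1 + C2*erf(sqrt(6)*a/4)


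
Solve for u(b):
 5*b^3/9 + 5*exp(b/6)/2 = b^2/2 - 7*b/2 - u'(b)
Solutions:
 u(b) = C1 - 5*b^4/36 + b^3/6 - 7*b^2/4 - 15*exp(b/6)


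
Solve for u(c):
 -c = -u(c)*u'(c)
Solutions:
 u(c) = -sqrt(C1 + c^2)
 u(c) = sqrt(C1 + c^2)


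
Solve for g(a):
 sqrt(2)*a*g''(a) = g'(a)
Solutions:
 g(a) = C1 + C2*a^(sqrt(2)/2 + 1)


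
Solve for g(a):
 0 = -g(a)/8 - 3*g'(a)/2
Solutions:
 g(a) = C1*exp(-a/12)


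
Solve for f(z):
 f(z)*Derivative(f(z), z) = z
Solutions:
 f(z) = -sqrt(C1 + z^2)
 f(z) = sqrt(C1 + z^2)


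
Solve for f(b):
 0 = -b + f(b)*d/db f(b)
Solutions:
 f(b) = -sqrt(C1 + b^2)
 f(b) = sqrt(C1 + b^2)


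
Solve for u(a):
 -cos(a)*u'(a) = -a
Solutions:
 u(a) = C1 + Integral(a/cos(a), a)


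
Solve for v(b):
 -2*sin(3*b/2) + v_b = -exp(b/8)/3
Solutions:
 v(b) = C1 - 8*exp(b/8)/3 - 4*cos(3*b/2)/3


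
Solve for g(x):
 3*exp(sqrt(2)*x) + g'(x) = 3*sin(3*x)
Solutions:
 g(x) = C1 - 3*sqrt(2)*exp(sqrt(2)*x)/2 - cos(3*x)


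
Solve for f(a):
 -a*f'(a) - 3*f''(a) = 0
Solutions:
 f(a) = C1 + C2*erf(sqrt(6)*a/6)


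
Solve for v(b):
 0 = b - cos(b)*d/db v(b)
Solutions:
 v(b) = C1 + Integral(b/cos(b), b)


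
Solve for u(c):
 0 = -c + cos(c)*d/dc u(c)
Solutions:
 u(c) = C1 + Integral(c/cos(c), c)


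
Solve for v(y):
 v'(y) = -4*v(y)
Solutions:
 v(y) = C1*exp(-4*y)


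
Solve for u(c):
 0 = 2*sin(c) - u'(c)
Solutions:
 u(c) = C1 - 2*cos(c)


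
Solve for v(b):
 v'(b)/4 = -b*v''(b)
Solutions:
 v(b) = C1 + C2*b^(3/4)


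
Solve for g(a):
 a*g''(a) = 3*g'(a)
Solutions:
 g(a) = C1 + C2*a^4


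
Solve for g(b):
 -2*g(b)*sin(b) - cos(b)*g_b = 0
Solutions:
 g(b) = C1*cos(b)^2


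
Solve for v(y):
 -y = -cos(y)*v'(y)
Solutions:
 v(y) = C1 + Integral(y/cos(y), y)


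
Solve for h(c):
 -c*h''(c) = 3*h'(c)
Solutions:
 h(c) = C1 + C2/c^2


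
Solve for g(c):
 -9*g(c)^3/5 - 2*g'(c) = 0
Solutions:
 g(c) = -sqrt(5)*sqrt(-1/(C1 - 9*c))
 g(c) = sqrt(5)*sqrt(-1/(C1 - 9*c))


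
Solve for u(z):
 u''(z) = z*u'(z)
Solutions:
 u(z) = C1 + C2*erfi(sqrt(2)*z/2)


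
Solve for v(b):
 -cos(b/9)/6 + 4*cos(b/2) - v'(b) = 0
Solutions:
 v(b) = C1 - 3*sin(b/9)/2 + 8*sin(b/2)


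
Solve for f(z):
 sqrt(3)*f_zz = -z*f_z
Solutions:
 f(z) = C1 + C2*erf(sqrt(2)*3^(3/4)*z/6)


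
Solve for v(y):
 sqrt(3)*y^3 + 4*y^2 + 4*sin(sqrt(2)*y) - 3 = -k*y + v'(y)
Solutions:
 v(y) = C1 + k*y^2/2 + sqrt(3)*y^4/4 + 4*y^3/3 - 3*y - 2*sqrt(2)*cos(sqrt(2)*y)


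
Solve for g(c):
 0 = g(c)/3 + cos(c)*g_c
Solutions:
 g(c) = C1*(sin(c) - 1)^(1/6)/(sin(c) + 1)^(1/6)


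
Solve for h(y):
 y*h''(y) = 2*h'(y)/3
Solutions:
 h(y) = C1 + C2*y^(5/3)


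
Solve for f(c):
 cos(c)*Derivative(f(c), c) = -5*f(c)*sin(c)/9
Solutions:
 f(c) = C1*cos(c)^(5/9)


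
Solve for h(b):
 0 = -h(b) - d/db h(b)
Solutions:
 h(b) = C1*exp(-b)


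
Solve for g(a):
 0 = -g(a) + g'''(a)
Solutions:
 g(a) = C3*exp(a) + (C1*sin(sqrt(3)*a/2) + C2*cos(sqrt(3)*a/2))*exp(-a/2)


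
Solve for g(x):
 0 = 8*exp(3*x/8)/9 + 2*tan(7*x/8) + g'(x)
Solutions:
 g(x) = C1 - 64*exp(3*x/8)/27 + 16*log(cos(7*x/8))/7


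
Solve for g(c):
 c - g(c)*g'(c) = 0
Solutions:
 g(c) = -sqrt(C1 + c^2)
 g(c) = sqrt(C1 + c^2)


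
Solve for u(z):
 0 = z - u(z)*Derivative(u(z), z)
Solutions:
 u(z) = -sqrt(C1 + z^2)
 u(z) = sqrt(C1 + z^2)


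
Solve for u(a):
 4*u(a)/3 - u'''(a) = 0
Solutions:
 u(a) = C3*exp(6^(2/3)*a/3) + (C1*sin(2^(2/3)*3^(1/6)*a/2) + C2*cos(2^(2/3)*3^(1/6)*a/2))*exp(-6^(2/3)*a/6)


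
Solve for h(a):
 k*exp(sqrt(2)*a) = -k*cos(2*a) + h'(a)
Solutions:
 h(a) = C1 + sqrt(2)*k*exp(sqrt(2)*a)/2 + k*sin(2*a)/2


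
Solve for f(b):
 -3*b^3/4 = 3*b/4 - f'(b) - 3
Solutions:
 f(b) = C1 + 3*b^4/16 + 3*b^2/8 - 3*b


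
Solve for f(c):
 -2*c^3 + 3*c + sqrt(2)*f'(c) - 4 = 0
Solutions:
 f(c) = C1 + sqrt(2)*c^4/4 - 3*sqrt(2)*c^2/4 + 2*sqrt(2)*c


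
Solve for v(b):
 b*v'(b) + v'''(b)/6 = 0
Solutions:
 v(b) = C1 + Integral(C2*airyai(-6^(1/3)*b) + C3*airybi(-6^(1/3)*b), b)


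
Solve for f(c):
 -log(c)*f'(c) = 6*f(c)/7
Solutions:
 f(c) = C1*exp(-6*li(c)/7)


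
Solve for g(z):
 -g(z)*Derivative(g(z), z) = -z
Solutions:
 g(z) = -sqrt(C1 + z^2)
 g(z) = sqrt(C1 + z^2)


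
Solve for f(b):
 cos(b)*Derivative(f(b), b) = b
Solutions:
 f(b) = C1 + Integral(b/cos(b), b)


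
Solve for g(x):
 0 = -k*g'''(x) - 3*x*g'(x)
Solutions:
 g(x) = C1 + Integral(C2*airyai(3^(1/3)*x*(-1/k)^(1/3)) + C3*airybi(3^(1/3)*x*(-1/k)^(1/3)), x)


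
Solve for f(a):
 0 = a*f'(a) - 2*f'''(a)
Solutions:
 f(a) = C1 + Integral(C2*airyai(2^(2/3)*a/2) + C3*airybi(2^(2/3)*a/2), a)


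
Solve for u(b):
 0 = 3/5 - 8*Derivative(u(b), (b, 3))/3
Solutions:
 u(b) = C1 + C2*b + C3*b^2 + 3*b^3/80


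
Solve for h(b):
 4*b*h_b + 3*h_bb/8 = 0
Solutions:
 h(b) = C1 + C2*erf(4*sqrt(3)*b/3)


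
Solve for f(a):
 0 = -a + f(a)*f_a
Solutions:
 f(a) = -sqrt(C1 + a^2)
 f(a) = sqrt(C1 + a^2)


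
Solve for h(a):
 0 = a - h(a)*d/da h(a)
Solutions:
 h(a) = -sqrt(C1 + a^2)
 h(a) = sqrt(C1 + a^2)


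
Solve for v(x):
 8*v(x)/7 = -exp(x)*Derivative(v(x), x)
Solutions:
 v(x) = C1*exp(8*exp(-x)/7)


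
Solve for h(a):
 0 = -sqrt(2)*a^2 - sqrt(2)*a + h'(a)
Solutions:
 h(a) = C1 + sqrt(2)*a^3/3 + sqrt(2)*a^2/2


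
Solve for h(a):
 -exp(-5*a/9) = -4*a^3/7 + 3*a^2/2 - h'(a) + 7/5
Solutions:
 h(a) = C1 - a^4/7 + a^3/2 + 7*a/5 - 9*exp(-5*a/9)/5


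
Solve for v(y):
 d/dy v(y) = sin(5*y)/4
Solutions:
 v(y) = C1 - cos(5*y)/20


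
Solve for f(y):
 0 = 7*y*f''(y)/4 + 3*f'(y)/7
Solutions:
 f(y) = C1 + C2*y^(37/49)


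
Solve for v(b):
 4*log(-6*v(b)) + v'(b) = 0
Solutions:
 Integral(1/(log(-_y) + log(6)), (_y, v(b)))/4 = C1 - b


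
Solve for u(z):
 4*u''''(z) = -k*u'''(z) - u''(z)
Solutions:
 u(z) = C1 + C2*z + C3*exp(z*(-k + sqrt(k^2 - 16))/8) + C4*exp(-z*(k + sqrt(k^2 - 16))/8)


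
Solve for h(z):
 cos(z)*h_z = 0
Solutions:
 h(z) = C1


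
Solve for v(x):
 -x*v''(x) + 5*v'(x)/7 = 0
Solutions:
 v(x) = C1 + C2*x^(12/7)


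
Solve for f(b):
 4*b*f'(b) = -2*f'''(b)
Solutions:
 f(b) = C1 + Integral(C2*airyai(-2^(1/3)*b) + C3*airybi(-2^(1/3)*b), b)


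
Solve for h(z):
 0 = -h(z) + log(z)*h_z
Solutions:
 h(z) = C1*exp(li(z))


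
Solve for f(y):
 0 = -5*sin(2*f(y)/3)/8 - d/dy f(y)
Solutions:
 5*y/8 + 3*log(cos(2*f(y)/3) - 1)/4 - 3*log(cos(2*f(y)/3) + 1)/4 = C1


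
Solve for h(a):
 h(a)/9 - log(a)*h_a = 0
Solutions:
 h(a) = C1*exp(li(a)/9)


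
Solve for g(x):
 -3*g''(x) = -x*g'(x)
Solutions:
 g(x) = C1 + C2*erfi(sqrt(6)*x/6)


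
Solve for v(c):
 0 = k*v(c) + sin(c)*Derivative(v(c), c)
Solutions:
 v(c) = C1*exp(k*(-log(cos(c) - 1) + log(cos(c) + 1))/2)


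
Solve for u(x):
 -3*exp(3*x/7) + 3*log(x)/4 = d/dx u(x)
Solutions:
 u(x) = C1 + 3*x*log(x)/4 - 3*x/4 - 7*exp(3*x/7)


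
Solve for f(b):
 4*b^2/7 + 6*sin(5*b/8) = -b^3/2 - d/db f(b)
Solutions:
 f(b) = C1 - b^4/8 - 4*b^3/21 + 48*cos(5*b/8)/5


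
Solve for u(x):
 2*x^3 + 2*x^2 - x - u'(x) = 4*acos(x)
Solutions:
 u(x) = C1 + x^4/2 + 2*x^3/3 - x^2/2 - 4*x*acos(x) + 4*sqrt(1 - x^2)


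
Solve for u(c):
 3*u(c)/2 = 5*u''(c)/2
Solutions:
 u(c) = C1*exp(-sqrt(15)*c/5) + C2*exp(sqrt(15)*c/5)


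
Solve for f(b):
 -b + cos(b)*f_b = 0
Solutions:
 f(b) = C1 + Integral(b/cos(b), b)


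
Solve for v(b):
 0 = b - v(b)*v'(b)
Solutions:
 v(b) = -sqrt(C1 + b^2)
 v(b) = sqrt(C1 + b^2)


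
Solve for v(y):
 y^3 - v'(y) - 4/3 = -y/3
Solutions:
 v(y) = C1 + y^4/4 + y^2/6 - 4*y/3


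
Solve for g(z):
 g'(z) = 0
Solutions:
 g(z) = C1


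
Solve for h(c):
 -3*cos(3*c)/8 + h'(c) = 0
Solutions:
 h(c) = C1 + sin(3*c)/8


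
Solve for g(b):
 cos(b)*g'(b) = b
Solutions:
 g(b) = C1 + Integral(b/cos(b), b)


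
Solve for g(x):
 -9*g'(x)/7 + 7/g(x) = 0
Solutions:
 g(x) = -sqrt(C1 + 98*x)/3
 g(x) = sqrt(C1 + 98*x)/3


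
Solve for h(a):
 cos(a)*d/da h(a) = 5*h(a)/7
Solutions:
 h(a) = C1*(sin(a) + 1)^(5/14)/(sin(a) - 1)^(5/14)


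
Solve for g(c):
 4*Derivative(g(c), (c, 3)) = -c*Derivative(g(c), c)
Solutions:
 g(c) = C1 + Integral(C2*airyai(-2^(1/3)*c/2) + C3*airybi(-2^(1/3)*c/2), c)


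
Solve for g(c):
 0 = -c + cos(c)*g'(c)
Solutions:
 g(c) = C1 + Integral(c/cos(c), c)


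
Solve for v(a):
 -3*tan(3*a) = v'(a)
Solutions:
 v(a) = C1 + log(cos(3*a))


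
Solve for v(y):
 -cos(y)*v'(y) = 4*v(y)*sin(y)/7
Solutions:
 v(y) = C1*cos(y)^(4/7)


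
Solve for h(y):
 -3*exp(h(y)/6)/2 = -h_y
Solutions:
 h(y) = 6*log(-1/(C1 + 3*y)) + 6*log(12)


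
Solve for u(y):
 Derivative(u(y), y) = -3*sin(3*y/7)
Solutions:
 u(y) = C1 + 7*cos(3*y/7)
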